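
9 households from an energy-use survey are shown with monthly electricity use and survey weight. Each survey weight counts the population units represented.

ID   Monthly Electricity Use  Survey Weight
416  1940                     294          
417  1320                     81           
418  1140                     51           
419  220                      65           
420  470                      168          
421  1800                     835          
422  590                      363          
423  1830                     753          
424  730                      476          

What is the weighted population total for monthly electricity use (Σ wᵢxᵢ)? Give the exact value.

Weighted total = 4271320

4271320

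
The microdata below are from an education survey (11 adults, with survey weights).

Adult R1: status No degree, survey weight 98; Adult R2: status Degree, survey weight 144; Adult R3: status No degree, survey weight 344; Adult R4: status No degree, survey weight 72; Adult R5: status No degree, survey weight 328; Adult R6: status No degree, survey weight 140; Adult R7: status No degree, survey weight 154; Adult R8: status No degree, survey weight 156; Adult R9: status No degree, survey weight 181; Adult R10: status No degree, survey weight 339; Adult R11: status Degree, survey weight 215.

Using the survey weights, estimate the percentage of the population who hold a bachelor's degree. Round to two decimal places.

Sum of weights for 'Degree' = 144 + 215 = 359
Total weight = 98 + 144 + 344 + 72 + 328 + 140 + 154 + 156 + 181 + 339 + 215 = 2171
Weighted proportion = 359 / 2171 = 0.16536158 → 16.536158%

16.54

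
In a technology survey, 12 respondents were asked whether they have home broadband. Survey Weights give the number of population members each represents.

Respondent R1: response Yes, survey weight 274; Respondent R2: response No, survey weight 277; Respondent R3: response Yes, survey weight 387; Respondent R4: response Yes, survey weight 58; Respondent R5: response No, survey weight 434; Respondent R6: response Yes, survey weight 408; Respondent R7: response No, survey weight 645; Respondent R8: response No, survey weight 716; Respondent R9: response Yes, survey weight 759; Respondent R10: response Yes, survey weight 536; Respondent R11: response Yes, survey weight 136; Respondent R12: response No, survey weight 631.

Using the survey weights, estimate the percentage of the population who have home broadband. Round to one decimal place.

Sum of weights for 'Yes' = 274 + 387 + 58 + 408 + 759 + 536 + 136 = 2558
Total weight = 274 + 277 + 387 + 58 + 434 + 408 + 645 + 716 + 759 + 536 + 136 + 631 = 5261
Weighted proportion = 2558 / 5261 = 0.48621935 → 48.621935%

48.6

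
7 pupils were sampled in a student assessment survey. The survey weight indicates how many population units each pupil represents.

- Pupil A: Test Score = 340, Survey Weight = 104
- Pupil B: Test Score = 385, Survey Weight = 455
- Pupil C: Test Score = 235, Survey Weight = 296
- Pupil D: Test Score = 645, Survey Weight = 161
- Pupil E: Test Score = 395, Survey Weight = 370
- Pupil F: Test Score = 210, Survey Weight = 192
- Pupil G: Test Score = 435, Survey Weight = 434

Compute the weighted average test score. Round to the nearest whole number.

377

Weighted sum = 340×104 + 385×455 + 235×296 + 645×161 + 395×370 + 210×192 + 435×434
  = 35360 + 175175 + 69560 + 103845 + 146150 + 40320 + 188790 = 759200
Sum of weights = 104 + 455 + 296 + 161 + 370 + 192 + 434 = 2012
Weighted mean = 759200 / 2012 = 377.33598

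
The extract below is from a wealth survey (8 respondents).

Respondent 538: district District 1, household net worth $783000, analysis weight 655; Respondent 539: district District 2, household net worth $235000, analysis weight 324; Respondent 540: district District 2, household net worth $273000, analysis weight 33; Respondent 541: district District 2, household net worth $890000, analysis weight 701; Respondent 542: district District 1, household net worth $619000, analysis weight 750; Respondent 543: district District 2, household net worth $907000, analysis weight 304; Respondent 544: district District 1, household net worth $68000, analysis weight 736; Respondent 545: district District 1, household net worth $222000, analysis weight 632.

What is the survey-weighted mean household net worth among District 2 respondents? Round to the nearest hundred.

723000

District 2 rows: 539, 540, 541, 543
Weighted sum = 235000×324 + 273000×33 + 890000×701 + 907000×304
  = 984767000
Sum of weights = 1362
Weighted mean = 984767000 / 1362 = 723030.1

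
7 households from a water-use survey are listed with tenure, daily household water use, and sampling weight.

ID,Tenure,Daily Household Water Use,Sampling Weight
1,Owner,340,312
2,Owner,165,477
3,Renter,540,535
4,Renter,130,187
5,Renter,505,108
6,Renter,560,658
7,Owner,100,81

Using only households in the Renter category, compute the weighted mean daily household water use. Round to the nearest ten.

Renter rows: 3, 4, 5, 6
Weighted sum = 540×535 + 130×187 + 505×108 + 560×658
  = 288900 + 24310 + 54540 + 368480 = 736230
Sum of weights = 535 + 187 + 108 + 658 = 1488
Weighted mean = 736230 / 1488 = 494.77823

490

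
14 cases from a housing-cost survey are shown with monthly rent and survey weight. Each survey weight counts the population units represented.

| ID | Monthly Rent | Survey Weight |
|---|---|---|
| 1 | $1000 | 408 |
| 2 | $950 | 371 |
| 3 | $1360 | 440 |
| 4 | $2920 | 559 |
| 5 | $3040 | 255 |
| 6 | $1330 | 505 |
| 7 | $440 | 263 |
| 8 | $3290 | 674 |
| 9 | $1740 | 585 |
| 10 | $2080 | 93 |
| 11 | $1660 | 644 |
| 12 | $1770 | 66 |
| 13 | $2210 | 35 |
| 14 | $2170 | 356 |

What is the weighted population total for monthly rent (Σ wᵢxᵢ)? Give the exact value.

10018230

Weighted total = 10018230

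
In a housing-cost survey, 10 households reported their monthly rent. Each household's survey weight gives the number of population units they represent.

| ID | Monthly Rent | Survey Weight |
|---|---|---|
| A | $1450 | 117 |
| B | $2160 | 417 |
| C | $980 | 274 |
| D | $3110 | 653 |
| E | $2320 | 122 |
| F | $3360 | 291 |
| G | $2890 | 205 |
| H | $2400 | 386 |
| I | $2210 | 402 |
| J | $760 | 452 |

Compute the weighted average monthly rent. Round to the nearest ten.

Weighted sum = 1450×117 + 2160×417 + 980×274 + 3110×653 + 2320×122 + 3360×291 + 2890×205 + 2400×386 + 2210×402 + 760×452
  = 169650 + 900720 + 268520 + 2030830 + 283040 + 977760 + 592450 + 926400 + 888420 + 343520 = 7381310
Sum of weights = 117 + 417 + 274 + 653 + 122 + 291 + 205 + 386 + 402 + 452 = 3319
Weighted mean = 7381310 / 3319 = 2223.956

2220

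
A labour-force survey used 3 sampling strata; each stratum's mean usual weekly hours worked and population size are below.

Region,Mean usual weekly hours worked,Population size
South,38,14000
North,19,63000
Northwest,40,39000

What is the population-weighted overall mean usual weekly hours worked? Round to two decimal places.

28.35

Σ Nₕ·x̄ₕ = 38×14000 + 19×63000 + 40×39000
  = 532000 + 1197000 + 1560000 = 3289000
Σ Nₕ = 14000 + 63000 + 39000 = 116000
Overall mean = 3289000 / 116000 = 28.353448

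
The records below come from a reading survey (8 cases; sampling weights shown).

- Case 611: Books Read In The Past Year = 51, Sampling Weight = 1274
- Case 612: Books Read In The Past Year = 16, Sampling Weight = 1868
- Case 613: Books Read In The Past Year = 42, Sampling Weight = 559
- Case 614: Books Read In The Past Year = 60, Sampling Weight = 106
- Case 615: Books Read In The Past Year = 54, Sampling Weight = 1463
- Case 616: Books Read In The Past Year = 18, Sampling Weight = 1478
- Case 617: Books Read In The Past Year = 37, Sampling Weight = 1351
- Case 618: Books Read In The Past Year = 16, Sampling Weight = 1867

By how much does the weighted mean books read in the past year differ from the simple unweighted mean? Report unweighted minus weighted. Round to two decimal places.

Unweighted sum = 51 + 16 + 42 + 60 + 54 + 18 + 37 + 16 = 294
Unweighted mean = 294 / 8 = 36.75
Weighted sum = 310165
Sum of weights = 1274 + 1868 + 559 + 106 + 1463 + 1478 + 1351 + 1867 = 9966
Weighted mean = 310165 / 9966 = 31.122316
Difference (unweighted minus weighted) = 5.6276841

5.63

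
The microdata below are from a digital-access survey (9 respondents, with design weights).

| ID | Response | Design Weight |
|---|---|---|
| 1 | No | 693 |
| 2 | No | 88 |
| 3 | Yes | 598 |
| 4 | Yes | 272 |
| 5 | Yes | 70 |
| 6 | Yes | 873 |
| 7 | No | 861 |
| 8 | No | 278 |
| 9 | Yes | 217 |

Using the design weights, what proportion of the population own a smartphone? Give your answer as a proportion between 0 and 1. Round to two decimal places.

Sum of weights for 'Yes' = 598 + 272 + 70 + 873 + 217 = 2030
Total weight = 693 + 88 + 598 + 272 + 70 + 873 + 861 + 278 + 217 = 3950
Weighted proportion = 2030 / 3950 = 0.51392405

0.51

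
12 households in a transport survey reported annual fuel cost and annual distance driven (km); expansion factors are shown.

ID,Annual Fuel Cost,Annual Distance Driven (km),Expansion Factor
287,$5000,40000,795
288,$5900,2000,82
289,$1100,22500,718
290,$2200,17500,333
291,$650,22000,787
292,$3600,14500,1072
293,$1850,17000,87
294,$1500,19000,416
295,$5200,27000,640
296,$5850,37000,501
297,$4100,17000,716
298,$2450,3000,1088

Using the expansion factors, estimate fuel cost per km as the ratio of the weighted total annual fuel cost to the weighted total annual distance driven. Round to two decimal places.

0.16

Σ wᵢ·y = 5000×795 + 5900×82 + 1100×718 + 2200×333 + 650×787 + 3600×1072 + 1850×87 + 1500×416 + 5200×640 + 5850×501 + 4100×716 + 2450×1088
  = 22996950
Σ wᵢ·x = 40000×795 + 2000×82 + 22500×718 + 17500×333 + 22000×787 + 14500×1072 + 17000×87 + 19000×416 + 27000×640 + 37000×501 + 17000×716 + 3000×1088
  = 31800000 + 164000 + 16155000 + 5827500 + 17314000 + 15544000 + 1479000 + 7904000 + 17280000 + 18537000 + 12172000 + 3264000 = 147440500
Ratio = 22996950 / 147440500 = 0.15597444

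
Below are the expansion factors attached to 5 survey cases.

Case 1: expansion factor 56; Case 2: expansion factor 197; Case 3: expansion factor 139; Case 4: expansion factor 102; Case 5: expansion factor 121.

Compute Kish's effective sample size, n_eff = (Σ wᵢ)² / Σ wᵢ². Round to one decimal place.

4.4

Σ wᵢ = 615
Σ wᵢ² = 3136 + 38809 + 19321 + 10404 + 14641 = 86311
n_eff = 615² / 86311 = 378225 / 86311 = 4.3821182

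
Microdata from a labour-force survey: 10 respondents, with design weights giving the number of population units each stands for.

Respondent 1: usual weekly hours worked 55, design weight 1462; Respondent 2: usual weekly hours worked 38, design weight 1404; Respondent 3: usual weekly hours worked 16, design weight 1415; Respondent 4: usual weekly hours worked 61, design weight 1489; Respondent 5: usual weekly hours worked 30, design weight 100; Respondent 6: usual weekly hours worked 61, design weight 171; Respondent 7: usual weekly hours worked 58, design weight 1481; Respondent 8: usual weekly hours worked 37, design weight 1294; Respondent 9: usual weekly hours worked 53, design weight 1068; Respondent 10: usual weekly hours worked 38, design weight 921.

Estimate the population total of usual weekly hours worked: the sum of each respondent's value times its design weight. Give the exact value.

Weighted total = 486040

486040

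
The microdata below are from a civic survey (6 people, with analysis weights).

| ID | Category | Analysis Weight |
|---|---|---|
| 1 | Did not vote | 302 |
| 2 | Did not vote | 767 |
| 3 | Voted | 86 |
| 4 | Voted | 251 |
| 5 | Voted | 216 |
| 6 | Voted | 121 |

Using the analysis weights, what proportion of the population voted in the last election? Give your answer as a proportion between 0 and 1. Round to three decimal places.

0.387

Sum of weights for 'Voted' = 86 + 251 + 216 + 121 = 674
Total weight = 302 + 767 + 86 + 251 + 216 + 121 = 1743
Weighted proportion = 674 / 1743 = 0.38668962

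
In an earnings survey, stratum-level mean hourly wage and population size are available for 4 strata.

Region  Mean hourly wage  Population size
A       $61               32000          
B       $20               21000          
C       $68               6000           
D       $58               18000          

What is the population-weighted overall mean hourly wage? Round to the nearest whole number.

50

Σ Nₕ·x̄ₕ = 61×32000 + 20×21000 + 68×6000 + 58×18000
  = 3824000
Σ Nₕ = 32000 + 21000 + 6000 + 18000 = 77000
Overall mean = 3824000 / 77000 = 49.662338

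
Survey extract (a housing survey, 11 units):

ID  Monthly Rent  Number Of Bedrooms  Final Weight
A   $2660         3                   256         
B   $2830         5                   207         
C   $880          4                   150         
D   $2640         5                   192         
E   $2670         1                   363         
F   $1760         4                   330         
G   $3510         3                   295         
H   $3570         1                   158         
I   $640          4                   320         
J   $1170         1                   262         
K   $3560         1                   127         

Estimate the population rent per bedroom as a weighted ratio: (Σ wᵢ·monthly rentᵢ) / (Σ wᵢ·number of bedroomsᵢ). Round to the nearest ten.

Σ wᵢ·y = 2660×256 + 2830×207 + 880×150 + 2640×192 + 2670×363 + 1760×330 + 3510×295 + 3570×158 + 640×320 + 1170×262 + 3560×127
  = 6018630
Σ wᵢ·x = 3×256 + 5×207 + 4×150 + 5×192 + 1×363 + 4×330 + 3×295 + 1×158 + 4×320 + 1×262 + 1×127
  = 768 + 1035 + 600 + 960 + 363 + 1320 + 885 + 158 + 1280 + 262 + 127 = 7758
Ratio = 6018630 / 7758 = 775.7966

780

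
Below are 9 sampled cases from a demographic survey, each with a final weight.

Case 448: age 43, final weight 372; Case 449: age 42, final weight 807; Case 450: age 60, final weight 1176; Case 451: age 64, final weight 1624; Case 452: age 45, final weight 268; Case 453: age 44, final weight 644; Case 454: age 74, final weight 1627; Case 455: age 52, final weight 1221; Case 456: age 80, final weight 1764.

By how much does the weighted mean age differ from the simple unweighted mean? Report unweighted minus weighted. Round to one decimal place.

-6.1

Unweighted sum = 43 + 42 + 60 + 64 + 45 + 44 + 74 + 52 + 80 = 504
Unweighted mean = 504 / 9 = 56
Weighted sum = 589792
Sum of weights = 372 + 807 + 1176 + 1624 + 268 + 644 + 1627 + 1221 + 1764 = 9503
Weighted mean = 589792 / 9503 = 62.063769
Difference (unweighted minus weighted) = -6.0637693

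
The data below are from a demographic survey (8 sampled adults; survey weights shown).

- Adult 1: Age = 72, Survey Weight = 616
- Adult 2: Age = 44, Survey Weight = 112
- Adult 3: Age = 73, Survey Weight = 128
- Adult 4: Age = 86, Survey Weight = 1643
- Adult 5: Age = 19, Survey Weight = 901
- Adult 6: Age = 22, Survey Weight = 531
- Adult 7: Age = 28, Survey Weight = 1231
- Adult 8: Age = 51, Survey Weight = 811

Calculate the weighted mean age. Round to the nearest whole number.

51

Weighted sum = 72×616 + 44×112 + 73×128 + 86×1643 + 19×901 + 22×531 + 28×1231 + 51×811
  = 44352 + 4928 + 9344 + 141298 + 17119 + 11682 + 34468 + 41361 = 304552
Sum of weights = 616 + 112 + 128 + 1643 + 901 + 531 + 1231 + 811 = 5973
Weighted mean = 304552 / 5973 = 50.988113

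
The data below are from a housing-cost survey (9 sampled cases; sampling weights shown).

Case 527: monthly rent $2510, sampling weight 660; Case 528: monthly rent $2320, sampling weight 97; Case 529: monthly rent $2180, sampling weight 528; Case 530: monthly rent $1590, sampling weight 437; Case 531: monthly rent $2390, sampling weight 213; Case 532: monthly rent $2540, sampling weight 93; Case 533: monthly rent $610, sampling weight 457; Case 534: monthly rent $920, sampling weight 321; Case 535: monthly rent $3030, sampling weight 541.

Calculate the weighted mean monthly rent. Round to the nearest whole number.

1998

Weighted sum = 2510×660 + 2320×97 + 2180×528 + 1590×437 + 2390×213 + 2540×93 + 610×457 + 920×321 + 3030×541
  = 6686120
Sum of weights = 660 + 97 + 528 + 437 + 213 + 93 + 457 + 321 + 541 = 3347
Weighted mean = 6686120 / 3347 = 1997.6457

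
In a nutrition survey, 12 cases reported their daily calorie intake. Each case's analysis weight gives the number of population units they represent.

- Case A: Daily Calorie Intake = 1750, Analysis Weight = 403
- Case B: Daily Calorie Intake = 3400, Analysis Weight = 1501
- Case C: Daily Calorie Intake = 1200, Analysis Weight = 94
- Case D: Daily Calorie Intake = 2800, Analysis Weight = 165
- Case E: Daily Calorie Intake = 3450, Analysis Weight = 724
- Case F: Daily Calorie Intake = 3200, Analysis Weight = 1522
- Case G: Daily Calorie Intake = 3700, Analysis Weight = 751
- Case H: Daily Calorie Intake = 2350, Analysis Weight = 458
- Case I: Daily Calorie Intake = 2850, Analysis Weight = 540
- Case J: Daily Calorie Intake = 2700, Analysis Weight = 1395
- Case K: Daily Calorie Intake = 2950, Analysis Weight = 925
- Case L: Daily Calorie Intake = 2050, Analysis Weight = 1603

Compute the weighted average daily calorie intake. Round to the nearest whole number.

Weighted sum = 28927050
Sum of weights = 403 + 1501 + 94 + 165 + 724 + 1522 + 751 + 458 + 540 + 1395 + 925 + 1603 = 10081
Weighted mean = 28927050 / 10081 = 2869.4624

2869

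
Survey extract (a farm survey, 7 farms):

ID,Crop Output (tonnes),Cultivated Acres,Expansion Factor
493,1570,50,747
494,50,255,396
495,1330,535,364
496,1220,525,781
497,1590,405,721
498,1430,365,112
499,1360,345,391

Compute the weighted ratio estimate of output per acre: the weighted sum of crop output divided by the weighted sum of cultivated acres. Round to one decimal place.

3.7

Σ wᵢ·y = 1570×747 + 50×396 + 1330×364 + 1220×781 + 1590×721 + 1430×112 + 1360×391
  = 1172790 + 19800 + 484120 + 952820 + 1146390 + 160160 + 531760 = 4467840
Σ wᵢ·x = 50×747 + 255×396 + 535×364 + 525×781 + 405×721 + 365×112 + 345×391
  = 37350 + 100980 + 194740 + 410025 + 292005 + 40880 + 134895 = 1210875
Ratio = 4467840 / 1210875 = 3.6897615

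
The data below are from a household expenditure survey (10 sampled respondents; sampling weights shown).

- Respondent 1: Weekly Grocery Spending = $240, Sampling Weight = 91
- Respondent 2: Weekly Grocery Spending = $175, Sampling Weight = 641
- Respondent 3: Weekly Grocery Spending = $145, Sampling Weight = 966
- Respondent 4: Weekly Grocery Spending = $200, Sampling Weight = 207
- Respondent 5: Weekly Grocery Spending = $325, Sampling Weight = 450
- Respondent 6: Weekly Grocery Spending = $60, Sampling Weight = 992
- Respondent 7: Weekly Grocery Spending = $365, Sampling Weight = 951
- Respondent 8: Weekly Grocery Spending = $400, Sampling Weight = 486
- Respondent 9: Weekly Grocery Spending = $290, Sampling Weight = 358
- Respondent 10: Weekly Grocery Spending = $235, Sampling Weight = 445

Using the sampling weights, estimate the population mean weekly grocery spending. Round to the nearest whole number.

228

Weighted sum = 240×91 + 175×641 + 145×966 + 200×207 + 325×450 + 60×992 + 365×951 + 400×486 + 290×358 + 235×445
  = 21840 + 112175 + 140070 + 41400 + 146250 + 59520 + 347115 + 194400 + 103820 + 104575 = 1271165
Sum of weights = 91 + 641 + 966 + 207 + 450 + 992 + 951 + 486 + 358 + 445 = 5587
Weighted mean = 1271165 / 5587 = 227.52193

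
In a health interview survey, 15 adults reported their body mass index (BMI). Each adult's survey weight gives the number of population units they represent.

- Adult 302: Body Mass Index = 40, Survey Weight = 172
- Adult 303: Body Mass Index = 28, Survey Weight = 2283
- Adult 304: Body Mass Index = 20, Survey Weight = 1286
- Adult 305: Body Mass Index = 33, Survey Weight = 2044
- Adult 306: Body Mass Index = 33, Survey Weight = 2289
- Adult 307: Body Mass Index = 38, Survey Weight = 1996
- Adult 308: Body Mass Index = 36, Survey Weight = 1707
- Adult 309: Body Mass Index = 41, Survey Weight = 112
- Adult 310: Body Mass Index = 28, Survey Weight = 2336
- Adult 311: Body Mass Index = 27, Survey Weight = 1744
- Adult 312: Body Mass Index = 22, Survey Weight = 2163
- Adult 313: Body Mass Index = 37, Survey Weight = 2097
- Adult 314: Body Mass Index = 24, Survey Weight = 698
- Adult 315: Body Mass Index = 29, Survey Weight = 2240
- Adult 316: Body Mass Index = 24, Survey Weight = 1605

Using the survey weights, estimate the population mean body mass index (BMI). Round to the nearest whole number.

30

Weighted sum = 739308
Sum of weights = 24772
Weighted mean = 739308 / 24772 = 29.844502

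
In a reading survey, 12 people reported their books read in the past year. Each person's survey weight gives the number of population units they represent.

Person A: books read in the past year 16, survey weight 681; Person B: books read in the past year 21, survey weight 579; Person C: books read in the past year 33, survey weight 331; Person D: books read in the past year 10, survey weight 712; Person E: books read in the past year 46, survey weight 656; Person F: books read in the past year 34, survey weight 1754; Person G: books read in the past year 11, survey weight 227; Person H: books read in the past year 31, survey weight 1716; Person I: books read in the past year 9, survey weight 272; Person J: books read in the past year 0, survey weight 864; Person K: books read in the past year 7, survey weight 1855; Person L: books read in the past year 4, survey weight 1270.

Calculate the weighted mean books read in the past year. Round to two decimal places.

18.97

Weighted sum = 16×681 + 21×579 + 33×331 + 10×712 + 46×656 + 34×1754 + 11×227 + 31×1716 + 9×272 + 0×864 + 7×1855 + 4×1270
  = 10896 + 12159 + 10923 + 7120 + 30176 + 59636 + 2497 + 53196 + 2448 + 0 + 12985 + 5080 = 207116
Sum of weights = 10917
Weighted mean = 207116 / 10917 = 18.971879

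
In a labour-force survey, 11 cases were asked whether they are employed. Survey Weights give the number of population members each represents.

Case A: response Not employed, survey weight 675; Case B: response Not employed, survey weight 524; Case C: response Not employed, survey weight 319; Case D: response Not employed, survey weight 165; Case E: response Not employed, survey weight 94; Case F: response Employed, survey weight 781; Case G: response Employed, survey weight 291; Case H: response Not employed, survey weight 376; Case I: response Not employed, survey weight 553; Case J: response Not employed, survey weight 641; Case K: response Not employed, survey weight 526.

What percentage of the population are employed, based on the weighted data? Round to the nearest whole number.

22

Sum of weights for 'Employed' = 781 + 291 = 1072
Total weight = 4945
Weighted proportion = 1072 / 4945 = 0.21678463 → 21.678463%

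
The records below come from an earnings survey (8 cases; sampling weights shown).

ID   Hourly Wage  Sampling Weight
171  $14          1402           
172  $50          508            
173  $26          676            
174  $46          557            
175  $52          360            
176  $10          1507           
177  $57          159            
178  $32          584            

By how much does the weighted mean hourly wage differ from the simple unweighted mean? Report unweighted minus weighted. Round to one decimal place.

9.8

Unweighted sum = 14 + 50 + 26 + 46 + 52 + 10 + 57 + 32 = 287
Unweighted mean = 287 / 8 = 35.875
Weighted sum = 14×1402 + 50×508 + 26×676 + 46×557 + 52×360 + 10×1507 + 57×159 + 32×584
  = 19628 + 25400 + 17576 + 25622 + 18720 + 15070 + 9063 + 18688 = 149767
Sum of weights = 1402 + 508 + 676 + 557 + 360 + 1507 + 159 + 584 = 5753
Weighted mean = 149767 / 5753 = 26.032852
Difference (unweighted minus weighted) = 9.8421476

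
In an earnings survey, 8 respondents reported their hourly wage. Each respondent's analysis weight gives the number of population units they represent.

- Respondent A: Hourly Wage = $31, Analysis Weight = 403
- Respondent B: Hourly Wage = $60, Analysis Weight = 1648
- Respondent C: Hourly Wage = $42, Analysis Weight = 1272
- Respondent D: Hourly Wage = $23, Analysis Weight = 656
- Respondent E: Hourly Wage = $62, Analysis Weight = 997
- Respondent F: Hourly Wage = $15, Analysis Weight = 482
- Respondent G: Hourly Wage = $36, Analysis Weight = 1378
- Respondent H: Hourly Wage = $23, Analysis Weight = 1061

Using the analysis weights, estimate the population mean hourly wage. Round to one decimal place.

Weighted sum = 31×403 + 60×1648 + 42×1272 + 23×656 + 62×997 + 15×482 + 36×1378 + 23×1061
  = 12493 + 98880 + 53424 + 15088 + 61814 + 7230 + 49608 + 24403 = 322940
Sum of weights = 403 + 1648 + 1272 + 656 + 997 + 482 + 1378 + 1061 = 7897
Weighted mean = 322940 / 7897 = 40.89401

40.9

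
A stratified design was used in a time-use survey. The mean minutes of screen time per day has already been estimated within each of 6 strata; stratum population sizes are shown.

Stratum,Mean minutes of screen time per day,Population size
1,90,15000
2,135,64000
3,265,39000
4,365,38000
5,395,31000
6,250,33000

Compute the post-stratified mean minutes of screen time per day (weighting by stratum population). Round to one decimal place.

Σ Nₕ·x̄ₕ = 90×15000 + 135×64000 + 265×39000 + 365×38000 + 395×31000 + 250×33000
  = 1350000 + 8640000 + 10335000 + 13870000 + 12245000 + 8250000 = 54690000
Σ Nₕ = 15000 + 64000 + 39000 + 38000 + 31000 + 33000 = 220000
Overall mean = 54690000 / 220000 = 248.59091

248.6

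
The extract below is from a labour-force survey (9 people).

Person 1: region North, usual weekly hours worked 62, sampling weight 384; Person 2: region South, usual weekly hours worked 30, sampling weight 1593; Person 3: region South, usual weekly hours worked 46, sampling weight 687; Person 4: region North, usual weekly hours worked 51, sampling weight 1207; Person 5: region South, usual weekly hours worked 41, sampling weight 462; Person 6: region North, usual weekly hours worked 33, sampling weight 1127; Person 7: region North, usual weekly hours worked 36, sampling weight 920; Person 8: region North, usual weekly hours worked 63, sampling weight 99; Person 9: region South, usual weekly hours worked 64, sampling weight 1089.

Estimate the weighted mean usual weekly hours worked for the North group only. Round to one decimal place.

43.3

North rows: 1, 4, 6, 7, 8
Weighted sum = 62×384 + 51×1207 + 33×1127 + 36×920 + 63×99
  = 23808 + 61557 + 37191 + 33120 + 6237 = 161913
Sum of weights = 384 + 1207 + 1127 + 920 + 99 = 3737
Weighted mean = 161913 / 3737 = 43.327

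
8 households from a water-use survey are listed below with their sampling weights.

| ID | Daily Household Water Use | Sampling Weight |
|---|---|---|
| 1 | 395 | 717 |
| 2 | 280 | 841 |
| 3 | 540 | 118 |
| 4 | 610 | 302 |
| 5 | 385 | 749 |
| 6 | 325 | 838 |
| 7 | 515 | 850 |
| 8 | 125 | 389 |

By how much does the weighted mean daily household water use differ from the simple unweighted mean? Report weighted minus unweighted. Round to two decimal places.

-19.33

Unweighted sum = 395 + 280 + 540 + 610 + 385 + 325 + 515 + 125 = 3175
Unweighted mean = 3175 / 8 = 396.875
Weighted sum = 395×717 + 280×841 + 540×118 + 610×302 + 385×749 + 325×838 + 515×850 + 125×389
  = 283215 + 235480 + 63720 + 184220 + 288365 + 272350 + 437750 + 48625 = 1813725
Sum of weights = 717 + 841 + 118 + 302 + 749 + 838 + 850 + 389 = 4804
Weighted mean = 1813725 / 4804 = 377.54475
Difference (weighted minus unweighted) = -19.330246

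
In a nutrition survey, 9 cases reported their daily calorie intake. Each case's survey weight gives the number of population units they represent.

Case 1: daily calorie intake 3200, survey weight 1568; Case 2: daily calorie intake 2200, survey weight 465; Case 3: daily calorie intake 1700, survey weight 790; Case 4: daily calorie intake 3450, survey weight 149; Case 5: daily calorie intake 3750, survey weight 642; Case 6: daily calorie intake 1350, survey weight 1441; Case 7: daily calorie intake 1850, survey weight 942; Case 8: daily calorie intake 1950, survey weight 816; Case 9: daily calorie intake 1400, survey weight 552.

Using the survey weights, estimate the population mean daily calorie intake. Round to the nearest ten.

Weighted sum = 3200×1568 + 2200×465 + 1700×790 + 3450×149 + 3750×642 + 1350×1441 + 1850×942 + 1950×816 + 1400×552
  = 5017600 + 1023000 + 1343000 + 514050 + 2407500 + 1945350 + 1742700 + 1591200 + 772800 = 16357200
Sum of weights = 1568 + 465 + 790 + 149 + 642 + 1441 + 942 + 816 + 552 = 7365
Weighted mean = 16357200 / 7365 = 2220.9369

2220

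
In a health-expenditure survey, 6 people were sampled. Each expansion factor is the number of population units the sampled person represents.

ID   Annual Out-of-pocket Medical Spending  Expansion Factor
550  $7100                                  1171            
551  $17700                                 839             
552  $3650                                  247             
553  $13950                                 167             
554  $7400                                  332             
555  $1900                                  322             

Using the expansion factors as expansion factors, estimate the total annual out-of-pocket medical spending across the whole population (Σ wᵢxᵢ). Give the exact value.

29464200

Weighted total = 7100×1171 + 17700×839 + 3650×247 + 13950×167 + 7400×332 + 1900×322
  = 29464200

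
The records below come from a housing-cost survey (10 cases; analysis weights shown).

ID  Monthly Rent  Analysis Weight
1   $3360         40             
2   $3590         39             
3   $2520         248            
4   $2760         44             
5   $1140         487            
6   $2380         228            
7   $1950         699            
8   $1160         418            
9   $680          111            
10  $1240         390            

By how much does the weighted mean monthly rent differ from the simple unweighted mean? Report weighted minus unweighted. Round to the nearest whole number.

-404

Unweighted sum = 3360 + 3590 + 2520 + 2760 + 1140 + 2380 + 1950 + 1160 + 680 + 1240 = 20780
Unweighted mean = 20780 / 10 = 2078
Weighted sum = 3360×40 + 3590×39 + 2520×248 + 2760×44 + 1140×487 + 2380×228 + 1950×699 + 1160×418 + 680×111 + 1240×390
  = 134400 + 140010 + 624960 + 121440 + 555180 + 542640 + 1363050 + 484880 + 75480 + 483600 = 4525640
Sum of weights = 2704
Weighted mean = 4525640 / 2704 = 1673.6834
Difference (weighted minus unweighted) = -404.31657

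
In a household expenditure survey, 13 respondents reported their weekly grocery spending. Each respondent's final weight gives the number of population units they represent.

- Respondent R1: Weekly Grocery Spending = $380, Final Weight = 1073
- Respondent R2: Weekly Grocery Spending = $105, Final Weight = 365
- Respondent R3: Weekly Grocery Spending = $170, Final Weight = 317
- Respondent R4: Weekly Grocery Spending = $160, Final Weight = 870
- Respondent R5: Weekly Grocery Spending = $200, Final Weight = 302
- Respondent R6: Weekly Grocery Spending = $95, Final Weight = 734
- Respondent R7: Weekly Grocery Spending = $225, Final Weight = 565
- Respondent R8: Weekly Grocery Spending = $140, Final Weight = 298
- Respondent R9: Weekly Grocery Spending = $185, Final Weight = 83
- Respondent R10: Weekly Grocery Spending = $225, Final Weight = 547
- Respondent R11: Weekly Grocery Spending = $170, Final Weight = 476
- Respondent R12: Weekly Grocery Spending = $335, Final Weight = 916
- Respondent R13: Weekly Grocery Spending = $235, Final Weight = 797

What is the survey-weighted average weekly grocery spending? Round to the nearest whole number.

225

Weighted sum = 1651635
Sum of weights = 7343
Weighted mean = 1651635 / 7343 = 224.92646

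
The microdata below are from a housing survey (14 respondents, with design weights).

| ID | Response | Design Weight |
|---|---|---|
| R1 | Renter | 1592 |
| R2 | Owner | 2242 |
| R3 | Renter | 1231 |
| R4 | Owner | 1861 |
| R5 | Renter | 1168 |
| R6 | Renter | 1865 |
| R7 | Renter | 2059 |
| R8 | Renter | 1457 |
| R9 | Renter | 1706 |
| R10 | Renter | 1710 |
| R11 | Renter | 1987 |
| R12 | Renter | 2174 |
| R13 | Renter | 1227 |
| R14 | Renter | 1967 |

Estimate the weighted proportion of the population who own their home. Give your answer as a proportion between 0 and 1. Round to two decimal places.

Sum of weights for 'Owner' = 2242 + 1861 = 4103
Total weight = 24246
Weighted proportion = 4103 / 24246 = 0.16922379

0.17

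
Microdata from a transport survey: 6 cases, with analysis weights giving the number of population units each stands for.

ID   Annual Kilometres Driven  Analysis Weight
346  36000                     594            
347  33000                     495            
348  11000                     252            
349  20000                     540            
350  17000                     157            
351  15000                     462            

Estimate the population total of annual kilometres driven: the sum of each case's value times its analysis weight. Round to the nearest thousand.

60890000

Weighted total = 60890000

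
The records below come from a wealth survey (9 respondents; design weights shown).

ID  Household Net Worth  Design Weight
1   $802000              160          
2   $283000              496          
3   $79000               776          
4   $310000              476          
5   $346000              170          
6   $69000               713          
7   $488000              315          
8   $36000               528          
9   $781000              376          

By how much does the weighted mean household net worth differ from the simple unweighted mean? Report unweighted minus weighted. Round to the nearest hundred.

Unweighted sum = 802000 + 283000 + 79000 + 310000 + 346000 + 69000 + 488000 + 36000 + 781000 = 3194000
Unweighted mean = 3194000 / 9 = 354888.89
Weighted sum = 802000×160 + 283000×496 + 79000×776 + 310000×476 + 346000×170 + 69000×713 + 488000×315 + 36000×528 + 781000×376
  = 1051953000
Sum of weights = 4010
Weighted mean = 1051953000 / 4010 = 262332.42
Difference (unweighted minus weighted) = 92556.47

92600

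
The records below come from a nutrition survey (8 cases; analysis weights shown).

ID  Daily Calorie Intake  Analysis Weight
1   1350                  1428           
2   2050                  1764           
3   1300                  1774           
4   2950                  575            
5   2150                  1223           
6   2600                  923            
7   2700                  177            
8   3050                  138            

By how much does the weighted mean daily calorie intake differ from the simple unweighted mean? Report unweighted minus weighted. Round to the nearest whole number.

Unweighted sum = 1350 + 2050 + 1300 + 2950 + 2150 + 2600 + 2700 + 3050 = 18150
Unweighted mean = 18150 / 8 = 2268.75
Weighted sum = 1350×1428 + 2050×1764 + 1300×1774 + 2950×575 + 2150×1223 + 2600×923 + 2700×177 + 3050×138
  = 1927800 + 3616200 + 2306200 + 1696250 + 2629450 + 2399800 + 477900 + 420900 = 15474500
Sum of weights = 1428 + 1764 + 1774 + 575 + 1223 + 923 + 177 + 138 = 8002
Weighted mean = 15474500 / 8002 = 1933.829
Difference (unweighted minus weighted) = 334.92096

335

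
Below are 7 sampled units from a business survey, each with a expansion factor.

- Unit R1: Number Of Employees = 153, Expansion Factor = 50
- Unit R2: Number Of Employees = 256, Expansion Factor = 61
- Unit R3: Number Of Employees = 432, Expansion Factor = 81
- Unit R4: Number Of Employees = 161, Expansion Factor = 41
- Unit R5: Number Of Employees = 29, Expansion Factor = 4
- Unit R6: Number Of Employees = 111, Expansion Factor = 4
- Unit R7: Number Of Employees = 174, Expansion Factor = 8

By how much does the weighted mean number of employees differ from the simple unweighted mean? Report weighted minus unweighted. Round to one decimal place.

Unweighted sum = 153 + 256 + 432 + 161 + 29 + 111 + 174 = 1316
Unweighted mean = 1316 / 7 = 188
Weighted sum = 153×50 + 256×61 + 432×81 + 161×41 + 29×4 + 111×4 + 174×8
  = 66811
Sum of weights = 249
Weighted mean = 66811 / 249 = 268.31727
Difference (weighted minus unweighted) = 80.317269

80.3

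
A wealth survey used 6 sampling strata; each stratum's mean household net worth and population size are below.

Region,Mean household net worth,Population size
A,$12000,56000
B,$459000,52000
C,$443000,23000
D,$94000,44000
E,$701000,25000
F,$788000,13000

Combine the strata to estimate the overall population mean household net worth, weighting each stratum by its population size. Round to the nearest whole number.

312836

Σ Nₕ·x̄ₕ = 12000×56000 + 459000×52000 + 443000×23000 + 94000×44000 + 701000×25000 + 788000×13000
  = 672000000 + 23868000000 + 10189000000 + 4136000000 + 17525000000 + 10244000000 = 66634000000
Σ Nₕ = 56000 + 52000 + 23000 + 44000 + 25000 + 13000 = 213000
Overall mean = 66634000000 / 213000 = 312835.68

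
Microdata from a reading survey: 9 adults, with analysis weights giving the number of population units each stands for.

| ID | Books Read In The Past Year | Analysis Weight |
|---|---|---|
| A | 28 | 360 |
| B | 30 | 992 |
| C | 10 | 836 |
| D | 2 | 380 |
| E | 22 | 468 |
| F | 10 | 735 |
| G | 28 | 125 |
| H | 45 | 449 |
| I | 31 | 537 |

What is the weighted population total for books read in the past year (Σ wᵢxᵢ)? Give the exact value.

106958

Weighted total = 28×360 + 30×992 + 10×836 + 2×380 + 22×468 + 10×735 + 28×125 + 45×449 + 31×537
  = 10080 + 29760 + 8360 + 760 + 10296 + 7350 + 3500 + 20205 + 16647 = 106958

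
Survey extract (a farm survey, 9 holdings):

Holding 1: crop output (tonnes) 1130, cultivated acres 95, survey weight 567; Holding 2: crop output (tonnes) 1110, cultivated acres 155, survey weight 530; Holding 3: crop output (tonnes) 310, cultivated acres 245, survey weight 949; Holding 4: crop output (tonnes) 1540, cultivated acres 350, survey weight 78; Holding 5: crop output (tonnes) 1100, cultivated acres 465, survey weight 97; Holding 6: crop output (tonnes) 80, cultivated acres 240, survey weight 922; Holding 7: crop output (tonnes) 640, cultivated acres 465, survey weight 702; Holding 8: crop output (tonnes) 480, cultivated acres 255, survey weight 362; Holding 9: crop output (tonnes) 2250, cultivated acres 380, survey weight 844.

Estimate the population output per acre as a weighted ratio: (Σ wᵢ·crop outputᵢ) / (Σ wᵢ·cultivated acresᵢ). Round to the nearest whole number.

Σ wᵢ·y = 4345820
Σ wᵢ·x = 95×567 + 155×530 + 245×949 + 350×78 + 465×97 + 240×922 + 465×702 + 255×362 + 380×844
  = 1401665
Ratio = 4345820 / 1401665 = 3.1004698

3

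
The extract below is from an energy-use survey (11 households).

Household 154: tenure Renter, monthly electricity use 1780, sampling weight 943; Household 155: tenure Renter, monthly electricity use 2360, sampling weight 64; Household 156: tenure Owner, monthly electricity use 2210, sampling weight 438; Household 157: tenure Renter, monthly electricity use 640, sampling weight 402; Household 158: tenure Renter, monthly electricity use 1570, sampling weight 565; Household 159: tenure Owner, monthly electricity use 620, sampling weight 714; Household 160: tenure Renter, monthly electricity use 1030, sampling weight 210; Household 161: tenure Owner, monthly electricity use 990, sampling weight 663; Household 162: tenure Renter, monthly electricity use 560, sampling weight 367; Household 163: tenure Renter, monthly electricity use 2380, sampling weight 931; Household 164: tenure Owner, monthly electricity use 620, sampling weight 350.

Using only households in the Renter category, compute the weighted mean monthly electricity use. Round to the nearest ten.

Renter rows: 154, 155, 157, 158, 160, 162, 163
Weighted sum = 5611510
Sum of weights = 943 + 64 + 402 + 565 + 210 + 367 + 931 = 3482
Weighted mean = 5611510 / 3482 = 1611.5767

1610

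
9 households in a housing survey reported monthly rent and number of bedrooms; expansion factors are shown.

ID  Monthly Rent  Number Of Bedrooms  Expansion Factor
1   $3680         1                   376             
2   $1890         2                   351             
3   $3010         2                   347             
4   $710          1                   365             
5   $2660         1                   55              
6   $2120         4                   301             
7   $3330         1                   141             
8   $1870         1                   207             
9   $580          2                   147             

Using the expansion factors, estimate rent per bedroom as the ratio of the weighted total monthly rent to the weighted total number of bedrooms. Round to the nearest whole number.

Σ wᵢ·y = 5076990
Σ wᵢ·x = 1×376 + 2×351 + 2×347 + 1×365 + 1×55 + 4×301 + 1×141 + 1×207 + 2×147
  = 376 + 702 + 694 + 365 + 55 + 1204 + 141 + 207 + 294 = 4038
Ratio = 5076990 / 4038 = 1257.3031

1257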